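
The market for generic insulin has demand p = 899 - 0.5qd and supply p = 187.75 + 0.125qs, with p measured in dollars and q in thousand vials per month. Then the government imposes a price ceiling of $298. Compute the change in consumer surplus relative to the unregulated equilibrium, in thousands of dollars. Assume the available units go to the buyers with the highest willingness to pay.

11840

Rearranging demand gives qd = 1798 - 2p; rearranging supply gives qs = 8p - 1502. Without the control the market clears where 1798 - 2p = 8p - 1502, i.e. p* = 330 and q* = 1138.
The ceiling of 298 is below the equilibrium price 330, so it binds.
At p = 298: qd = 1798 - 2·298 = 1202 and qs = 8·298 - 1502 = 882.
Consumer surplus without the control is ½ · (899 - 330) · 1138 = 323761.
With the ceiling, 882 units are sold at 298 (assume they go to the highest-value buyers). The demand price at q = 882 is 458, so CS = ½ · [(899 - 298) + (458 - 298)] · 882 = 335601.
Change in consumer surplus = 335601 - 323761 = 11840.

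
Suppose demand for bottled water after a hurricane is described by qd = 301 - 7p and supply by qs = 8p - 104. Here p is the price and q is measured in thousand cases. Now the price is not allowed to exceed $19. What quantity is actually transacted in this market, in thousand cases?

In a free market, 301 - 7p = 8p - 104 gives the equilibrium p* = 27, q* = 112.
Since 19 < 27, the ceiling is binding.
At p = 19: qd = 301 - 7·19 = 168 and qs = 8·19 - 104 = 48.
The quantity actually transacted is the short side, supply: 48.

48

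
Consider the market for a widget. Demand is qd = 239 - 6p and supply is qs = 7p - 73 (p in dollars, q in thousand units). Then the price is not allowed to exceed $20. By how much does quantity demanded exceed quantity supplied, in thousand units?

52

Equilibrium: 239 - 6p = 7p - 73, so 312 = 13p and p* = 24, q* = 95.
The ceiling of 20 is below the equilibrium price 24, so it binds.
At p = 20: qd = 239 - 6·20 = 119 and qs = 7·20 - 73 = 67.
Shortage = qd - qs = 119 - 67 = 52.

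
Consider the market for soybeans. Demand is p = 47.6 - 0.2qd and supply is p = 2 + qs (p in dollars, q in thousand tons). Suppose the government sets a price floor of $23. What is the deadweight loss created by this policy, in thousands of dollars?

0

Rearranging demand gives qd = 238 - 5p; rearranging supply gives qs = p - 2. In a free market, 238 - 5p = p - 2 gives the equilibrium p* = 40, q* = 38.
The floor of 23 is below the equilibrium price 40, so it is not binding; the market clears at p* = 40, q* = 38.
Since the control does not bind, no trades are prevented and deadweight loss is zero.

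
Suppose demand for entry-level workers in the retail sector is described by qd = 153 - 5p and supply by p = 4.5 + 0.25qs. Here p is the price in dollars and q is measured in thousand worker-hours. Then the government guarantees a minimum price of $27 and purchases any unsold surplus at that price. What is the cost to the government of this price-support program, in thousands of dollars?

1944

Rearranging supply gives qs = 4p - 18. Equilibrium: 153 - 5p = 4p - 18, so 171 = 9p and p* = 19, q* = 58.
Because the floor (27) lies above the market-clearing price, it is binding.
At p = 27: qd = 153 - 5·27 = 18 and qs = 4·27 - 18 = 90.
Surplus = qs - qd = 72.
Government expenditure = surplus × support price = 72 × 27 = 1944.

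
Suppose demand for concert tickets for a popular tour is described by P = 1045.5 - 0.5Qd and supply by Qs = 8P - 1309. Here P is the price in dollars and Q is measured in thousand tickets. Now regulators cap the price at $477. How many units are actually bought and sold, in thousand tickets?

Rearranging demand gives Qd = 2091 - 2P. Equilibrium: 2091 - 2P = 8P - 1309, so 3400 = 10P and P* = 340, Q* = 1411.
The ceiling of 477 is above the equilibrium price 340, so it is not binding; the market clears at P* = 340, Q* = 1411.

1411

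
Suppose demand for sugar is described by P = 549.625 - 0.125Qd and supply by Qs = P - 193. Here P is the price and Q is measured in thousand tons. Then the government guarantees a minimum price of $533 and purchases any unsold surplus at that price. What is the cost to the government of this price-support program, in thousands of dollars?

110331

Rearranging demand gives Qd = 4397 - 8P. Equilibrium: 4397 - 8P = P - 193, so 4590 = 9P and P* = 510, Q* = 317.
Because the floor (533) lies above the market-clearing price, it is binding.
At P = 533: Qd = 4397 - 8·533 = 133 and Qs = 533 - 193 = 340.
Surplus = Qs - Qd = 207.
Government expenditure = surplus × support price = 207 × 533 = 110331.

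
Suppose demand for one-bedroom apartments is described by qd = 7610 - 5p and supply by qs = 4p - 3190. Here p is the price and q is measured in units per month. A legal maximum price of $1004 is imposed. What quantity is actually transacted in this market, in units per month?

Equilibrium: 7610 - 5p = 4p - 3190, so 10800 = 9p and p* = 1200, q* = 1610.
Since 1004 < 1200, the ceiling is binding.
At p = 1004: qd = 7610 - 5·1004 = 2590 and qs = 4·1004 - 3190 = 826.
The quantity actually transacted is the short side, supply: 826.

826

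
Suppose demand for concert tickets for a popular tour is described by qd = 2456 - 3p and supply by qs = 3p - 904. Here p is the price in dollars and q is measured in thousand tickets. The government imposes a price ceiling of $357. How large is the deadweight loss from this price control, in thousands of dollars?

Setting quantity demanded equal to quantity supplied, 2456 - 3p = 3p - 904, gives p* = 560 and q* = 776.
The ceiling of 357 is below the equilibrium price 560, so it binds.
At p = 357: qd = 2456 - 3·357 = 1385 and qs = 3·357 - 904 = 167.
Quantity traded falls to 167. At q = 167 the demand price is (2456 - 167)/3 = 763 and the supply price is (904 + 167)/3 = 357.
Deadweight loss = ½ · (763 - 357) · (776 - 167) = ½ · 406 · 609 = 123627.

123627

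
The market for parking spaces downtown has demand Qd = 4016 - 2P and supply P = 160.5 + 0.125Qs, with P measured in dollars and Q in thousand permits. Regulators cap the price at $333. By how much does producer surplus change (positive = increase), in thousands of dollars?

Rearranging supply gives Qs = 8P - 1284. Setting quantity demanded equal to quantity supplied, 4016 - 2P = 8P - 1284, gives P* = 530 and Q* = 2956.
Because the ceiling (333) lies below the market-clearing price, it is binding.
At P = 333: Qd = 4016 - 2·333 = 3350 and Qs = 8·333 - 1284 = 1380.
Producer surplus without the control is ½ · (530 - 160.5) · 2956 = 546121.
With the ceiling, producers sell 1380 units at 333, so PS = ½ · (333 - 160.5) · 1380 = 119025.
Change in producer surplus = 119025 - 546121 = -427096.

-427096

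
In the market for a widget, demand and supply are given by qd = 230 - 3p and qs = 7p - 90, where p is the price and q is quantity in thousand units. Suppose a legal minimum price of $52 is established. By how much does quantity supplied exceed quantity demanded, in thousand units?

200

Setting quantity demanded equal to quantity supplied, 230 - 3p = 7p - 90, gives p* = 32 and q* = 134.
Because the floor (52) lies above the market-clearing price, it is binding.
At p = 52: qd = 230 - 3·52 = 74 and qs = 7·52 - 90 = 274.
Surplus = qs - qd = 274 - 74 = 200.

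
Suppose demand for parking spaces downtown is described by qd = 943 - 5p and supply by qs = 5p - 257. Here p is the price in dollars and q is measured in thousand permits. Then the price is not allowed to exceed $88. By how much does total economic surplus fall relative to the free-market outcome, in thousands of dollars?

In a free market, 943 - 5p = 5p - 257 gives the equilibrium p* = 120, q* = 343.
The ceiling of 88 is below the equilibrium price 120, so it binds.
At p = 88: qd = 943 - 5·88 = 503 and qs = 5·88 - 257 = 183.
Quantity traded falls to 183. At q = 183 the demand price is (943 - 183)/5 = 152 and the supply price is (257 + 183)/5 = 88.
Deadweight loss = ½ · (152 - 88) · (343 - 183) = ½ · 64 · 160 = 5120.

5120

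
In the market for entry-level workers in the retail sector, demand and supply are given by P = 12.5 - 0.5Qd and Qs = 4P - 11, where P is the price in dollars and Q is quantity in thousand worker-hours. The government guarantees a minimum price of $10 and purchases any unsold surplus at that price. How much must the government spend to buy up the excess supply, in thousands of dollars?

240

Rearranging demand gives Qd = 25 - 2P. Setting quantity demanded equal to quantity supplied, 25 - 2P = 4P - 11, gives P* = 6 and Q* = 13.
Because the floor (10) lies above the market-clearing price, it is binding.
At P = 10: Qd = 25 - 2·10 = 5 and Qs = 4·10 - 11 = 29.
Surplus = Qs - Qd = 24.
Government expenditure = surplus × support price = 24 × 10 = 240.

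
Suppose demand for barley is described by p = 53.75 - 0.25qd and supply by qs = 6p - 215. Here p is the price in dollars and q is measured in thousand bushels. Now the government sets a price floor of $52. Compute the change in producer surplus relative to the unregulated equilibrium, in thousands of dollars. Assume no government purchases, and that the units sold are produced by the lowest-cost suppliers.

Rearranging demand gives qd = 215 - 4p. In a free market, 215 - 4p = 6p - 215 gives the equilibrium p* = 43, q* = 43.
Since 52 > 43, the floor is binding.
At p = 52: qd = 215 - 4·52 = 7 and qs = 6·52 - 215 = 97.
Producer surplus without the control is ½ · (43 - 215/6) · 43 = 1849/12.
With the floor, 7 units are sold at 52. The supply price at q = 7 is 37, so PS = ½ · [(52 - 215/6) + (52 - 37)] · 7 = 1309/12.
Change in producer surplus = 1309/12 - 1849/12 = -45.

-45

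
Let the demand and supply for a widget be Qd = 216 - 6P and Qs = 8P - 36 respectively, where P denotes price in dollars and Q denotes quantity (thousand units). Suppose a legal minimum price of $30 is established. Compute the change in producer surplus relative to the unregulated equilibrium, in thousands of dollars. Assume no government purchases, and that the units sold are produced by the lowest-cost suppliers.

Without the control the market clears where 216 - 6P = 8P - 36, i.e. P* = 18 and Q* = 108.
Since 30 > 18, the floor is binding.
At P = 30: Qd = 216 - 6·30 = 36 and Qs = 8·30 - 36 = 204.
Producer surplus without the control is ½ · (18 - 4.5) · 108 = 729.
With the floor, 36 units are sold at 30. The supply price at Q = 36 is 9, so PS = ½ · [(30 - 4.5) + (30 - 9)] · 36 = 837.
Change in producer surplus = 837 - 729 = 108.

108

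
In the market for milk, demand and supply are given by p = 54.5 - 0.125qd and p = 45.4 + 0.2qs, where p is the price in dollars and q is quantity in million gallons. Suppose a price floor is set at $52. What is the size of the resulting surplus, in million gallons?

Rearranging demand gives qd = 436 - 8p; rearranging supply gives qs = 5p - 227. In a free market, 436 - 8p = 5p - 227 gives the equilibrium p* = 51, q* = 28.
The floor of 52 is above the equilibrium price 51, so it binds.
At p = 52: qd = 436 - 8·52 = 20 and qs = 5·52 - 227 = 33.
Surplus = qs - qd = 33 - 20 = 13.

13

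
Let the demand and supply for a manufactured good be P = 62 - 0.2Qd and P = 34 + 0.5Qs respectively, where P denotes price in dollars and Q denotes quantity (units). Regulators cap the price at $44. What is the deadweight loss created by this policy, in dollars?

Rearranging demand gives Qd = 310 - 5P; rearranging supply gives Qs = 2P - 68. Without the control the market clears where 310 - 5P = 2P - 68, i.e. P* = 54 and Q* = 40.
The ceiling of 44 is below the equilibrium price 54, so it binds.
At P = 44: Qd = 310 - 5·44 = 90 and Qs = 2·44 - 68 = 20.
Quantity traded falls to 20. At Q = 20 the demand price is (310 - 20)/5 = 58 and the supply price is (68 + 20)/2 = 44.
Deadweight loss = ½ · (58 - 44) · (40 - 20) = ½ · 14 · 20 = 140.

140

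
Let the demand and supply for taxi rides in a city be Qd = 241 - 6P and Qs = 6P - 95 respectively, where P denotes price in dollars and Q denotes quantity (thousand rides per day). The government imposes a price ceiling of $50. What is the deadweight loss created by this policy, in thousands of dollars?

Equilibrium: 241 - 6P = 6P - 95, so 336 = 12P and P* = 28, Q* = 73.
The ceiling of 50 is above the equilibrium price 28, so it is not binding; the market clears at P* = 28, Q* = 73.
Since the control does not bind, no trades are prevented and deadweight loss is zero.

0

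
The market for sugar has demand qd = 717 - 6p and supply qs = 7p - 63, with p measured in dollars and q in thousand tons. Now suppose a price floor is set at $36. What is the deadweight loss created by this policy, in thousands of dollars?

Without the control the market clears where 717 - 6p = 7p - 63, i.e. p* = 60 and q* = 357.
Since 36 is below p* = 60, the floor does not bind and the free-market outcome prevails.
Since the control does not bind, no trades are prevented and deadweight loss is zero.

0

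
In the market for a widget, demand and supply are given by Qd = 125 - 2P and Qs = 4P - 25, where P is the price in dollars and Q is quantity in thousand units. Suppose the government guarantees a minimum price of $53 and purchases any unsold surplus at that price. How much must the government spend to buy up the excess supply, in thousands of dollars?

8904

Equilibrium: 125 - 2P = 4P - 25, so 150 = 6P and P* = 25, Q* = 75.
Because the floor (53) lies above the market-clearing price, it is binding.
At P = 53: Qd = 125 - 2·53 = 19 and Qs = 4·53 - 25 = 187.
Surplus = Qs - Qd = 168.
Government expenditure = surplus × support price = 168 × 53 = 8904.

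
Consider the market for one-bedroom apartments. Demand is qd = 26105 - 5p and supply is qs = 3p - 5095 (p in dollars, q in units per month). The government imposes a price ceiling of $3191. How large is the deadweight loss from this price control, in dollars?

1206434.4

Setting quantity demanded equal to quantity supplied, 26105 - 5p = 3p - 5095, gives p* = 3900 and q* = 6605.
Since 3191 < 3900, the ceiling is binding.
At p = 3191: qd = 26105 - 5·3191 = 10150 and qs = 3·3191 - 5095 = 4478.
Quantity traded falls to 4478. At q = 4478 the demand price is (26105 - 4478)/5 = 4325.4 and the supply price is (5095 + 4478)/3 = 3191.
Deadweight loss = ½ · (4325.4 - 3191) · (6605 - 4478) = ½ · 1134.4 · 2127 = 1206434.4.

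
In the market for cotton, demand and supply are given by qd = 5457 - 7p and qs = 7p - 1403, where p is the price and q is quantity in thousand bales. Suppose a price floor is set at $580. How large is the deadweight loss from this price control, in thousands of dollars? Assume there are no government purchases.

56700

In a free market, 5457 - 7p = 7p - 1403 gives the equilibrium p* = 490, q* = 2027.
The floor of 580 is above the equilibrium price 490, so it binds.
At p = 580: qd = 5457 - 7·580 = 1397 and qs = 7·580 - 1403 = 2657.
Quantity traded falls to 1397. At q = 1397 the demand price is (5457 - 1397)/7 = 580 and the supply price is (1403 + 1397)/7 = 400.
Deadweight loss = ½ · (580 - 400) · (2027 - 1397) = ½ · 180 · 630 = 56700.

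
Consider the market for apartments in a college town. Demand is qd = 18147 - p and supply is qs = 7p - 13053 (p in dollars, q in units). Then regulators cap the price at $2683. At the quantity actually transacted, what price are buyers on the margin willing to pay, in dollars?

Setting quantity demanded equal to quantity supplied, 18147 - p = 7p - 13053, gives p* = 3900 and q* = 14247.
The ceiling of 2683 is below the equilibrium price 3900, so it binds.
At p = 2683: qd = 18147 - 2683 = 15464 and qs = 7·2683 - 13053 = 5728.
Only 5728 units reach the market. On the demand curve, the marginal buyer's willingness to pay at q = 5728 is (18147 - 5728) = 12419.

12419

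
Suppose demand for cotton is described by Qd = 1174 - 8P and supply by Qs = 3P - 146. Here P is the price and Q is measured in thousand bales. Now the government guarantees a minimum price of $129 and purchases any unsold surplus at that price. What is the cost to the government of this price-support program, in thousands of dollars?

12771

Setting quantity demanded equal to quantity supplied, 1174 - 8P = 3P - 146, gives P* = 120 and Q* = 214.
Since 129 > 120, the floor is binding.
At P = 129: Qd = 1174 - 8·129 = 142 and Qs = 3·129 - 146 = 241.
Surplus = Qs - Qd = 99.
Government expenditure = surplus × support price = 99 × 129 = 12771.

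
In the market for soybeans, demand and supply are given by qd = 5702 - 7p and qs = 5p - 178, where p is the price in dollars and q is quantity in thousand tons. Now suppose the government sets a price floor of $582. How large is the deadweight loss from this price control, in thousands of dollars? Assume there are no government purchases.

71097.6

Without the control the market clears where 5702 - 7p = 5p - 178, i.e. p* = 490 and q* = 2272.
Because the floor (582) lies above the market-clearing price, it is binding.
At p = 582: qd = 5702 - 7·582 = 1628 and qs = 5·582 - 178 = 2732.
Quantity traded falls to 1628. At q = 1628 the demand price is (5702 - 1628)/7 = 582 and the supply price is (178 + 1628)/5 = 361.2.
Deadweight loss = ½ · (582 - 361.2) · (2272 - 1628) = ½ · 220.8 · 644 = 71097.6.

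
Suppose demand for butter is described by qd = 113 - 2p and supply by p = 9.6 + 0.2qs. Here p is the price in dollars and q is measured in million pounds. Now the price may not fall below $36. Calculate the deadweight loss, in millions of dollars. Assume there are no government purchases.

236.6

Rearranging supply gives qs = 5p - 48. In a free market, 113 - 2p = 5p - 48 gives the equilibrium p* = 23, q* = 67.
Since 36 > 23, the floor is binding.
At p = 36: qd = 113 - 2·36 = 41 and qs = 5·36 - 48 = 132.
Quantity traded falls to 41. At q = 41 the demand price is (113 - 41)/2 = 36 and the supply price is (48 + 41)/5 = 17.8.
Deadweight loss = ½ · (36 - 17.8) · (67 - 41) = ½ · 18.2 · 26 = 236.6.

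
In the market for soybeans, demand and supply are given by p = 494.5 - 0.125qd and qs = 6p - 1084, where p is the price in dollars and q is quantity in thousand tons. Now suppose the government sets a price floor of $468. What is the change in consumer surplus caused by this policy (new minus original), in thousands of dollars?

Rearranging demand gives qd = 3956 - 8p. Setting quantity demanded equal to quantity supplied, 3956 - 8p = 6p - 1084, gives p* = 360 and q* = 1076.
Because the floor (468) lies above the market-clearing price, it is binding.
At p = 468: qd = 3956 - 8·468 = 212 and qs = 6·468 - 1084 = 1724.
Consumer surplus without the control is ½ · (494.5 - 360) · 1076 = 72361.
With the floor, consumers buy 212 units at 468, so CS = ½ · (494.5 - 468) · 212 = 2809.
Change in consumer surplus = 2809 - 72361 = -69552.

-69552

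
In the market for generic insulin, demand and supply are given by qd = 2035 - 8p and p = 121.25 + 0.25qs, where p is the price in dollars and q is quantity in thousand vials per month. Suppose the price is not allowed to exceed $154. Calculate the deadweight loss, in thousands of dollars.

Rearranging supply gives qs = 4p - 485. In a free market, 2035 - 8p = 4p - 485 gives the equilibrium p* = 210, q* = 355.
Because the ceiling (154) lies below the market-clearing price, it is binding.
At p = 154: qd = 2035 - 8·154 = 803 and qs = 4·154 - 485 = 131.
Quantity traded falls to 131. At q = 131 the demand price is (2035 - 131)/8 = 238 and the supply price is (485 + 131)/4 = 154.
Deadweight loss = ½ · (238 - 154) · (355 - 131) = ½ · 84 · 224 = 9408.

9408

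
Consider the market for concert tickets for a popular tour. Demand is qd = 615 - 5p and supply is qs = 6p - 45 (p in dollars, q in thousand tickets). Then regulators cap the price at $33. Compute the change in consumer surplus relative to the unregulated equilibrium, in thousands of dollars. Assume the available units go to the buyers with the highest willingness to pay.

1506.6

In a free market, 615 - 5p = 6p - 45 gives the equilibrium p* = 60, q* = 315.
Since 33 < 60, the ceiling is binding.
At p = 33: qd = 615 - 5·33 = 450 and qs = 6·33 - 45 = 153.
Consumer surplus without the control is ½ · (123 - 60) · 315 = 9922.5.
With the ceiling, 153 units are sold at 33 (assume they go to the highest-value buyers). The demand price at q = 153 is 92.4, so CS = ½ · [(123 - 33) + (92.4 - 33)] · 153 = 11429.1.
Change in consumer surplus = 11429.1 - 9922.5 = 1506.6.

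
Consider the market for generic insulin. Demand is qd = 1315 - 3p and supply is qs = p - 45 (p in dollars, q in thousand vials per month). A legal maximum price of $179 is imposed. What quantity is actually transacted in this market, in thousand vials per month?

Setting quantity demanded equal to quantity supplied, 1315 - 3p = p - 45, gives p* = 340 and q* = 295.
The ceiling of 179 is below the equilibrium price 340, so it binds.
At p = 179: qd = 1315 - 3·179 = 778 and qs = 179 - 45 = 134.
The quantity actually transacted is the short side, supply: 134.

134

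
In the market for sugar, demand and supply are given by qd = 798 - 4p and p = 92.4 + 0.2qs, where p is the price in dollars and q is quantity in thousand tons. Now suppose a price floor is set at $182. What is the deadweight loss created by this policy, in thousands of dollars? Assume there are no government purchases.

6350.4

Rearranging supply gives qs = 5p - 462. Setting quantity demanded equal to quantity supplied, 798 - 4p = 5p - 462, gives p* = 140 and q* = 238.
Because the floor (182) lies above the market-clearing price, it is binding.
At p = 182: qd = 798 - 4·182 = 70 and qs = 5·182 - 462 = 448.
Quantity traded falls to 70. At q = 70 the demand price is (798 - 70)/4 = 182 and the supply price is (462 + 70)/5 = 106.4.
Deadweight loss = ½ · (182 - 106.4) · (238 - 70) = ½ · 75.6 · 168 = 6350.4.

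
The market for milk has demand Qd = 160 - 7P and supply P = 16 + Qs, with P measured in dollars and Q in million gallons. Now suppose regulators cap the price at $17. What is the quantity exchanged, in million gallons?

1

Rearranging supply gives Qs = P - 16. Setting quantity demanded equal to quantity supplied, 160 - 7P = P - 16, gives P* = 22 and Q* = 6.
The ceiling of 17 is below the equilibrium price 22, so it binds.
At P = 17: Qd = 160 - 7·17 = 41 and Qs = 17 - 16 = 1.
The quantity actually transacted is the short side, supply: 1.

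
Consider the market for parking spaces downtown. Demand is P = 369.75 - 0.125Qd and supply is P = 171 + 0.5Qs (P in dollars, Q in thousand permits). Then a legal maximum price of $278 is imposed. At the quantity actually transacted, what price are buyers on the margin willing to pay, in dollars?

343

Rearranging demand gives Qd = 2958 - 8P; rearranging supply gives Qs = 2P - 342. In a free market, 2958 - 8P = 2P - 342 gives the equilibrium P* = 330, Q* = 318.
The ceiling of 278 is below the equilibrium price 330, so it binds.
At P = 278: Qd = 2958 - 8·278 = 734 and Qs = 2·278 - 342 = 214.
Only 214 units reach the market. On the demand curve, the marginal buyer's willingness to pay at Q = 214 is (2958 - 214)/8 = 343.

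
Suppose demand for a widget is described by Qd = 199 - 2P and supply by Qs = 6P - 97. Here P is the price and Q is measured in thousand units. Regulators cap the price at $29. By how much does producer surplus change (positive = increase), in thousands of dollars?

Setting quantity demanded equal to quantity supplied, 199 - 2P = 6P - 97, gives P* = 37 and Q* = 125.
Since 29 < 37, the ceiling is binding.
At P = 29: Qd = 199 - 2·29 = 141 and Qs = 6·29 - 97 = 77.
Producer surplus without the control is ½ · (37 - 97/6) · 125 = 15625/12.
With the ceiling, producers sell 77 units at 29, so PS = ½ · (29 - 97/6) · 77 = 5929/12.
Change in producer surplus = 5929/12 - 15625/12 = -808.

-808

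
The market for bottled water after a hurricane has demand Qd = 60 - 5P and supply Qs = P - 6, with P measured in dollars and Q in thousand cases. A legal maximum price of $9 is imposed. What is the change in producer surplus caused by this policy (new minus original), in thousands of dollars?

Equilibrium: 60 - 5P = P - 6, so 66 = 6P and P* = 11, Q* = 5.
Since 9 < 11, the ceiling is binding.
At P = 9: Qd = 60 - 5·9 = 15 and Qs = 9 - 6 = 3.
Producer surplus without the control is ½ · (11 - 6) · 5 = 12.5.
With the ceiling, producers sell 3 units at 9, so PS = ½ · (9 - 6) · 3 = 4.5.
Change in producer surplus = 4.5 - 12.5 = -8.

-8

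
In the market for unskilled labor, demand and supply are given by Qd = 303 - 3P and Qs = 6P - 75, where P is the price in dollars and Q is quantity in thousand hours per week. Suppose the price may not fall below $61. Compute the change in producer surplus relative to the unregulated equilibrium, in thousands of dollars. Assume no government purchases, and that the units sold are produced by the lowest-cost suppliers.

In a free market, 303 - 3P = 6P - 75 gives the equilibrium P* = 42, Q* = 177.
Because the floor (61) lies above the market-clearing price, it is binding.
At P = 61: Qd = 303 - 3·61 = 120 and Qs = 6·61 - 75 = 291.
Producer surplus without the control is ½ · (42 - 12.5) · 177 = 2610.75.
With the floor, 120 units are sold at 61. The supply price at Q = 120 is 32.5, so PS = ½ · [(61 - 12.5) + (61 - 32.5)] · 120 = 4620.
Change in producer surplus = 4620 - 2610.75 = 2009.25.

2009.25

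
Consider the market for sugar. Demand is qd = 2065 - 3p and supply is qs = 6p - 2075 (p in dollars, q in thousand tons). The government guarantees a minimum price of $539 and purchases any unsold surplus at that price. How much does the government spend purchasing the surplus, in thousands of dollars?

Without the control the market clears where 2065 - 3p = 6p - 2075, i.e. p* = 460 and q* = 685.
Since 539 > 460, the floor is binding.
At p = 539: qd = 2065 - 3·539 = 448 and qs = 6·539 - 2075 = 1159.
Surplus = qs - qd = 711.
Government expenditure = surplus × support price = 711 × 539 = 383229.

383229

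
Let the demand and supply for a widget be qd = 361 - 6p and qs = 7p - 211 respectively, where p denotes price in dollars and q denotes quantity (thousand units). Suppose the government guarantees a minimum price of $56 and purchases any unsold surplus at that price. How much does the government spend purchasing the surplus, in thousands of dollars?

In a free market, 361 - 6p = 7p - 211 gives the equilibrium p* = 44, q* = 97.
Because the floor (56) lies above the market-clearing price, it is binding.
At p = 56: qd = 361 - 6·56 = 25 and qs = 7·56 - 211 = 181.
Surplus = qs - qd = 156.
Government expenditure = surplus × support price = 156 × 56 = 8736.

8736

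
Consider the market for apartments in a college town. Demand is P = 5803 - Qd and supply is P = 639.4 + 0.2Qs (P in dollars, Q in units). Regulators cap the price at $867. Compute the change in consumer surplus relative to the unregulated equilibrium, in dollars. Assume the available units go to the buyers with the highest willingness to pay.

-4288258.5

Rearranging demand gives Qd = 5803 - P; rearranging supply gives Qs = 5P - 3197. Without the control the market clears where 5803 - P = 5P - 3197, i.e. P* = 1500 and Q* = 4303.
Because the ceiling (867) lies below the market-clearing price, it is binding.
At P = 867: Qd = 5803 - 867 = 4936 and Qs = 5·867 - 3197 = 1138.
Consumer surplus without the control is ½ · (5803 - 1500) · 4303 = 9257904.5.
With the ceiling, 1138 units are sold at 867 (assume they go to the highest-value buyers). The demand price at Q = 1138 is 4665, so CS = ½ · [(5803 - 867) + (4665 - 867)] · 1138 = 4969646.
Change in consumer surplus = 4969646 - 9257904.5 = -4288258.5.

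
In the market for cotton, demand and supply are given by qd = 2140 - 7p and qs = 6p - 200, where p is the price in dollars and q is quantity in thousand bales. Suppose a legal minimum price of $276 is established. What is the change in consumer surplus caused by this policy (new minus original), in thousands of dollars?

In a free market, 2140 - 7p = 6p - 200 gives the equilibrium p* = 180, q* = 880.
The floor of 276 is above the equilibrium price 180, so it binds.
At p = 276: qd = 2140 - 7·276 = 208 and qs = 6·276 - 200 = 1456.
Consumer surplus without the control is ½ · (2140/7 - 180) · 880 = 387200/7.
With the floor, consumers buy 208 units at 276, so CS = ½ · (2140/7 - 276) · 208 = 21632/7.
Change in consumer surplus = 21632/7 - 387200/7 = -52224.

-52224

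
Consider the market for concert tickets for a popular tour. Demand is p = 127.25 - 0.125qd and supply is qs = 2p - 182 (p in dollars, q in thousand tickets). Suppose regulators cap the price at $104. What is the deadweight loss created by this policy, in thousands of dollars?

Rearranging demand gives qd = 1018 - 8p. Equilibrium: 1018 - 8p = 2p - 182, so 1200 = 10p and p* = 120, q* = 58.
Because the ceiling (104) lies below the market-clearing price, it is binding.
At p = 104: qd = 1018 - 8·104 = 186 and qs = 2·104 - 182 = 26.
Quantity traded falls to 26. At q = 26 the demand price is (1018 - 26)/8 = 124 and the supply price is (182 + 26)/2 = 104.
Deadweight loss = ½ · (124 - 104) · (58 - 26) = ½ · 20 · 32 = 320.

320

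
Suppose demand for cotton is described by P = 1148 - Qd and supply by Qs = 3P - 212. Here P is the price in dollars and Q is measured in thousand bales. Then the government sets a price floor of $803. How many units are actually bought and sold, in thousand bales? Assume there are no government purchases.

345

Rearranging demand gives Qd = 1148 - P. Setting quantity demanded equal to quantity supplied, 1148 - P = 3P - 212, gives P* = 340 and Q* = 808.
Since 803 > 340, the floor is binding.
At P = 803: Qd = 1148 - 803 = 345 and Qs = 3·803 - 212 = 2197.
The quantity actually transacted is the short side, demand: 345.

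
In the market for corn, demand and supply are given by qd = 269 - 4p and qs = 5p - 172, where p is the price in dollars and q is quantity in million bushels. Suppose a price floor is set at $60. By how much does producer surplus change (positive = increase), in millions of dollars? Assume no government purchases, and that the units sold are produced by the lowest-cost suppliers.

125.4

Setting quantity demanded equal to quantity supplied, 269 - 4p = 5p - 172, gives p* = 49 and q* = 73.
Since 60 > 49, the floor is binding.
At p = 60: qd = 269 - 4·60 = 29 and qs = 5·60 - 172 = 128.
Producer surplus without the control is ½ · (49 - 34.4) · 73 = 532.9.
With the floor, 29 units are sold at 60. The supply price at q = 29 is 40.2, so PS = ½ · [(60 - 34.4) + (60 - 40.2)] · 29 = 658.3.
Change in producer surplus = 658.3 - 532.9 = 125.4.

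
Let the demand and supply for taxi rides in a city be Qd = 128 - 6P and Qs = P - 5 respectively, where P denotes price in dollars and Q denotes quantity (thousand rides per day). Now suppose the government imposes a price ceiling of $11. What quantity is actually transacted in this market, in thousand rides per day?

6

Without the control the market clears where 128 - 6P = P - 5, i.e. P* = 19 and Q* = 14.
Since 11 < 19, the ceiling is binding.
At P = 11: Qd = 128 - 6·11 = 62 and Qs = 11 - 5 = 6.
The quantity actually transacted is the short side, supply: 6.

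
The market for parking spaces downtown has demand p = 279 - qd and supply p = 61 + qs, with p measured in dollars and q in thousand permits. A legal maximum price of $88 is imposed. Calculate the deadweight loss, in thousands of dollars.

Rearranging demand gives qd = 279 - p; rearranging supply gives qs = p - 61. In a free market, 279 - p = p - 61 gives the equilibrium p* = 170, q* = 109.
Because the ceiling (88) lies below the market-clearing price, it is binding.
At p = 88: qd = 279 - 88 = 191 and qs = 88 - 61 = 27.
Quantity traded falls to 27. At q = 27 the demand price is 279 - 27 = 252 and the supply price is 61 + 27 = 88.
Deadweight loss = ½ · (252 - 88) · (109 - 27) = ½ · 164 · 82 = 6724.

6724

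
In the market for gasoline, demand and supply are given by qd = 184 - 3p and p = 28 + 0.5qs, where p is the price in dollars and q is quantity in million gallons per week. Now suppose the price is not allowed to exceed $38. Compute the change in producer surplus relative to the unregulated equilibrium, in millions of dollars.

Rearranging supply gives qs = 2p - 56. Without the control the market clears where 184 - 3p = 2p - 56, i.e. p* = 48 and q* = 40.
Because the ceiling (38) lies below the market-clearing price, it is binding.
At p = 38: qd = 184 - 3·38 = 70 and qs = 2·38 - 56 = 20.
Producer surplus without the control is ½ · (48 - 28) · 40 = 400.
With the ceiling, producers sell 20 units at 38, so PS = ½ · (38 - 28) · 20 = 100.
Change in producer surplus = 100 - 400 = -300.

-300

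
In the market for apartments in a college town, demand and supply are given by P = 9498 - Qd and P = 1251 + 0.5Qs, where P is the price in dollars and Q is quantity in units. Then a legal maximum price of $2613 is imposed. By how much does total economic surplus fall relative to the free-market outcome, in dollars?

5771307

Rearranging demand gives Qd = 9498 - P; rearranging supply gives Qs = 2P - 2502. In a free market, 9498 - P = 2P - 2502 gives the equilibrium P* = 4000, Q* = 5498.
Because the ceiling (2613) lies below the market-clearing price, it is binding.
At P = 2613: Qd = 9498 - 2613 = 6885 and Qs = 2·2613 - 2502 = 2724.
Quantity traded falls to 2724. At Q = 2724 the demand price is 9498 - 2724 = 6774 and the supply price is (2502 + 2724)/2 = 2613.
Deadweight loss = ½ · (6774 - 2613) · (5498 - 2724) = ½ · 4161 · 2774 = 5771307.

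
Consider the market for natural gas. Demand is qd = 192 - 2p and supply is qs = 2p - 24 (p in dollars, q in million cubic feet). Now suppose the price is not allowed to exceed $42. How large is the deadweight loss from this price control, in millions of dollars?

Equilibrium: 192 - 2p = 2p - 24, so 216 = 4p and p* = 54, q* = 84.
The ceiling of 42 is below the equilibrium price 54, so it binds.
At p = 42: qd = 192 - 2·42 = 108 and qs = 2·42 - 24 = 60.
Quantity traded falls to 60. At q = 60 the demand price is (192 - 60)/2 = 66 and the supply price is (24 + 60)/2 = 42.
Deadweight loss = ½ · (66 - 42) · (84 - 60) = ½ · 24 · 24 = 288.

288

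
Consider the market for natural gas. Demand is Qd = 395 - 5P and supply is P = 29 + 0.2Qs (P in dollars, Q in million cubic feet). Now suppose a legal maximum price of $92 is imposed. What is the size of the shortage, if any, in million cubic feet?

0

Rearranging supply gives Qs = 5P - 145. Equilibrium: 395 - 5P = 5P - 145, so 540 = 10P and P* = 54, Q* = 125.
The ceiling of 92 is above the equilibrium price 54, so it is not binding; the market clears at P* = 54, Q* = 125.
Since the control does not bind, there is no shortage.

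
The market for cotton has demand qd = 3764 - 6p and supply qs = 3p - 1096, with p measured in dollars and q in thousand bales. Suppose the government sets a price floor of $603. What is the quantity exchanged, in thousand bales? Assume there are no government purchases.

Without the control the market clears where 3764 - 6p = 3p - 1096, i.e. p* = 540 and q* = 524.
Because the floor (603) lies above the market-clearing price, it is binding.
At p = 603: qd = 3764 - 6·603 = 146 and qs = 3·603 - 1096 = 713.
The quantity actually transacted is the short side, demand: 146.

146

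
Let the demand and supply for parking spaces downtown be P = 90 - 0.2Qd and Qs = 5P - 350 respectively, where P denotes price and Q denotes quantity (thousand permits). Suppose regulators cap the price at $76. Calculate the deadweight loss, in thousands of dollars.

Rearranging demand gives Qd = 450 - 5P. Without the control the market clears where 450 - 5P = 5P - 350, i.e. P* = 80 and Q* = 50.
Since 76 < 80, the ceiling is binding.
At P = 76: Qd = 450 - 5·76 = 70 and Qs = 5·76 - 350 = 30.
Quantity traded falls to 30. At Q = 30 the demand price is (450 - 30)/5 = 84 and the supply price is (350 + 30)/5 = 76.
Deadweight loss = ½ · (84 - 76) · (50 - 30) = ½ · 8 · 20 = 80.

80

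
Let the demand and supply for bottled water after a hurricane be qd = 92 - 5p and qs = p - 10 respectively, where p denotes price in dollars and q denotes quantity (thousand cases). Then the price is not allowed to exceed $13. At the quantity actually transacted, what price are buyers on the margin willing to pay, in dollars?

Equilibrium: 92 - 5p = p - 10, so 102 = 6p and p* = 17, q* = 7.
The ceiling of 13 is below the equilibrium price 17, so it binds.
At p = 13: qd = 92 - 5·13 = 27 and qs = 13 - 10 = 3.
Only 3 units reach the market. On the demand curve, the marginal buyer's willingness to pay at q = 3 is (92 - 3)/5 = 17.8.

17.8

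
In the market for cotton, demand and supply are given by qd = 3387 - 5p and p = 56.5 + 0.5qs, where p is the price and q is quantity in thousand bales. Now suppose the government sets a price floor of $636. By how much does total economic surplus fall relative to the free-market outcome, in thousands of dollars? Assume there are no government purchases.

161840

Rearranging supply gives qs = 2p - 113. Setting quantity demanded equal to quantity supplied, 3387 - 5p = 2p - 113, gives p* = 500 and q* = 887.
The floor of 636 is above the equilibrium price 500, so it binds.
At p = 636: qd = 3387 - 5·636 = 207 and qs = 2·636 - 113 = 1159.
Quantity traded falls to 207. At q = 207 the demand price is (3387 - 207)/5 = 636 and the supply price is (113 + 207)/2 = 160.
Deadweight loss = ½ · (636 - 160) · (887 - 207) = ½ · 476 · 680 = 161840.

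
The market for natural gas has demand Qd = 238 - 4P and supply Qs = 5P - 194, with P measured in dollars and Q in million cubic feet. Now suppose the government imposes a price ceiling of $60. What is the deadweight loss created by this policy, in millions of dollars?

Equilibrium: 238 - 4P = 5P - 194, so 432 = 9P and P* = 48, Q* = 46.
Since 60 is above P* = 48, the ceiling does not bind and the free-market outcome prevails.
Since the control does not bind, no trades are prevented and deadweight loss is zero.

0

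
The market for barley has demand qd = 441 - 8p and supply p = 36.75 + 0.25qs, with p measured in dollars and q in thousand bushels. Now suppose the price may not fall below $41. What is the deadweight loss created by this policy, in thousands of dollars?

Rearranging supply gives qs = 4p - 147. Without the control the market clears where 441 - 8p = 4p - 147, i.e. p* = 49 and q* = 49.
The floor of 41 is below the equilibrium price 49, so it is not binding; the market clears at p* = 49, q* = 49.
Since the control does not bind, no trades are prevented and deadweight loss is zero.

0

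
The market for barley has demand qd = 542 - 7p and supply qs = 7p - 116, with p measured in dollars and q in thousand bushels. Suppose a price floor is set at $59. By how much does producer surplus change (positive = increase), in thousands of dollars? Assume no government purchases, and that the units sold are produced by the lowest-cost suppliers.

1044

In a free market, 542 - 7p = 7p - 116 gives the equilibrium p* = 47, q* = 213.
The floor of 59 is above the equilibrium price 47, so it binds.
At p = 59: qd = 542 - 7·59 = 129 and qs = 7·59 - 116 = 297.
Producer surplus without the control is ½ · (47 - 116/7) · 213 = 45369/14.
With the floor, 129 units are sold at 59. The supply price at q = 129 is 35, so PS = ½ · [(59 - 116/7) + (59 - 35)] · 129 = 59985/14.
Change in producer surplus = 59985/14 - 45369/14 = 1044.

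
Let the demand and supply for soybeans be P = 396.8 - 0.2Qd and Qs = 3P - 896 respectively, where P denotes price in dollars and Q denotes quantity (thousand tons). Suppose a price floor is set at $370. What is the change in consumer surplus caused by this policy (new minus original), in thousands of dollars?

-1590

Rearranging demand gives Qd = 1984 - 5P. Setting quantity demanded equal to quantity supplied, 1984 - 5P = 3P - 896, gives P* = 360 and Q* = 184.
Because the floor (370) lies above the market-clearing price, it is binding.
At P = 370: Qd = 1984 - 5·370 = 134 and Qs = 3·370 - 896 = 214.
Consumer surplus without the control is ½ · (396.8 - 360) · 184 = 3385.6.
With the floor, consumers buy 134 units at 370, so CS = ½ · (396.8 - 370) · 134 = 1795.6.
Change in consumer surplus = 1795.6 - 3385.6 = -1590.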